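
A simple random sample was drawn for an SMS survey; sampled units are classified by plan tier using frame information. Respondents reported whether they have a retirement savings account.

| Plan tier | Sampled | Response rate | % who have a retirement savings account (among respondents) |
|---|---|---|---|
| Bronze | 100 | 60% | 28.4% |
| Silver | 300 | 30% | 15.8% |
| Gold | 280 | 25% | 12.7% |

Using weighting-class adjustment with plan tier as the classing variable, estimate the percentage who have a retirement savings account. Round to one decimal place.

Each respondent's weight = sampled/responded in their class; summing within a class gives n_sampled, so:
  Bronze: 100 × 28.4 = 2840
  Silver: 300 × 15.8 = 4740
  Gold: 280 × 12.7 = 3556
Adjusted estimate = 11,136 / 680 = 16.3765 → 16.4%.

16.4%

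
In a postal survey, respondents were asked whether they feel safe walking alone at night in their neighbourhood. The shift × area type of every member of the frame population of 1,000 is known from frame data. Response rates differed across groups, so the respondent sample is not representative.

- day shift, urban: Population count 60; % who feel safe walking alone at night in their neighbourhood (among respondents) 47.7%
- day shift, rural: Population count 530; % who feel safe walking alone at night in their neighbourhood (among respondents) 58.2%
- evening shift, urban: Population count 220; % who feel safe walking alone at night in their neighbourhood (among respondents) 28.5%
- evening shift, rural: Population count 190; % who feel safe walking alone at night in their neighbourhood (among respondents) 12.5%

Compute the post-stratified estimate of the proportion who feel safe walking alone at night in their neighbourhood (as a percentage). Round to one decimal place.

Reweight to the known shift × area type distribution:
  day shift, urban: (60/1,000) × 47.7 = 2.862
  day shift, rural: (530/1,000) × 58.2 = 30.846
  evening shift, urban: (220/1,000) × 28.5 = 6.27
  evening shift, rural: (190/1,000) × 12.5 = 2.375
Post-stratified estimate = 42.353 → 42.4%.

42.4%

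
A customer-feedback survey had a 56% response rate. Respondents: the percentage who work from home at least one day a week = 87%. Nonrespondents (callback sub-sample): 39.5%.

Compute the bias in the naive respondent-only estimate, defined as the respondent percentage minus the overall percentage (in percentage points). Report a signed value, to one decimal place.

+20.9 percentage points

Nonresponse fraction = 1 − 0.56 = 0.44.
Bias = (nonresponse fraction) × (respondent percentage − nonrespondent percentage)
     = 0.44 × (87 − 39.5) = 0.44 × 47.5 = 20.9.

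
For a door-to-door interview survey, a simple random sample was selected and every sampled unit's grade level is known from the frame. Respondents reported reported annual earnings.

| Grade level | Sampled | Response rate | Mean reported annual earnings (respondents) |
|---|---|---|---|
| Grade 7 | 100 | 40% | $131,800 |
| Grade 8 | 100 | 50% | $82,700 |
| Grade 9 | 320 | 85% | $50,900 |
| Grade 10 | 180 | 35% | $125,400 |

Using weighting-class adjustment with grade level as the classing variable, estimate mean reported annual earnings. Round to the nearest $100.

Inverse-response-rate weighting restores each class to its sampled count, so class totals weight by n_sampled:
  Grade 7: 100 × 131,800 = 13,180,000
  Grade 8: 100 × 82,700 = 8,270,000
  Grade 9: 320 × 50,900 = 16,288,000
  Grade 10: 180 × 125,400 = 22,572,000
Adjusted estimate = 60,310,000 / 700 = 86157.1 → $86,200.

$86,200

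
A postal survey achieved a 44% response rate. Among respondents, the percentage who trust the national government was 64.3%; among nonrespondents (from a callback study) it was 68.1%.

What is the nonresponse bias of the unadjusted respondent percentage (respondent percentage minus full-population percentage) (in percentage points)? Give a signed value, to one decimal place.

Nonresponse fraction = 1 − 0.44 = 0.56.
Bias = (nonresponse fraction) × (respondent percentage − nonrespondent percentage)
     = 0.56 × (64.3 − 68.1) = 0.56 × -3.8 = -2.128.

-2.1 percentage points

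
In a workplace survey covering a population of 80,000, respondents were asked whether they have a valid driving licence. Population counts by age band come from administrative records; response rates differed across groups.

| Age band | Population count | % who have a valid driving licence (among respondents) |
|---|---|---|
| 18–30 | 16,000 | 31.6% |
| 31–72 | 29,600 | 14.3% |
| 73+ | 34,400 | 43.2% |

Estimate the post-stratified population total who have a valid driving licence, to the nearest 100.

Estimated count per cell = population count × respondent percentage:
  18–30: 16,000 × 31.6% = 5056
  31–72: 29,600 × 14.3% = 4232.8
  73+: 34,400 × 43.2% = 14860.8
Estimated total = 24149.6 → 24,100.

24,100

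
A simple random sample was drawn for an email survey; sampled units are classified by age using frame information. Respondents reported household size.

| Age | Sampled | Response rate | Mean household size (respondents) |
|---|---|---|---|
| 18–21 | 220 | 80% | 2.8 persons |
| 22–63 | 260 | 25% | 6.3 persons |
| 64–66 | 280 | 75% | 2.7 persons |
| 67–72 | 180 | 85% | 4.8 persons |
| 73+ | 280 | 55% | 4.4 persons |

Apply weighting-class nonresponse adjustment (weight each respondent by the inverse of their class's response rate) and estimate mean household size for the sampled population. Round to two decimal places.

4.19

With weight = n_sampled/n_responded per class, the weighted class total is n_sampled:
  18–21: 220 × 2.8 = 616
  22–63: 260 × 6.3 = 1638
  64–66: 280 × 2.7 = 756
  67–72: 180 × 4.8 = 864
  73+: 280 × 4.4 = 1232
Adjusted estimate = 5106 / 1,220 = 4.18525 → 4.19.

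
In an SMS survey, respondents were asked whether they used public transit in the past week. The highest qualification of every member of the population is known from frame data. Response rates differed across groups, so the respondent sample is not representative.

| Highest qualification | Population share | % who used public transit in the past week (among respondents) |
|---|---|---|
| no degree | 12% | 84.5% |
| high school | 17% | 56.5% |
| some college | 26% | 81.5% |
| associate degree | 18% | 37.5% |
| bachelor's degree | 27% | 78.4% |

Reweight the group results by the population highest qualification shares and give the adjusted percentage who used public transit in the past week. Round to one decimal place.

Each cell contributes population-share × respondent value:
  no degree: 0.12 × 84.5 = 10.14
  high school: 0.17 × 56.5 = 9.605
  some college: 0.26 × 81.5 = 21.19
  associate degree: 0.18 × 37.5 = 6.75
  bachelor's degree: 0.27 × 78.4 = 21.168
Post-stratified estimate = 68.853 → 68.9%.

68.9%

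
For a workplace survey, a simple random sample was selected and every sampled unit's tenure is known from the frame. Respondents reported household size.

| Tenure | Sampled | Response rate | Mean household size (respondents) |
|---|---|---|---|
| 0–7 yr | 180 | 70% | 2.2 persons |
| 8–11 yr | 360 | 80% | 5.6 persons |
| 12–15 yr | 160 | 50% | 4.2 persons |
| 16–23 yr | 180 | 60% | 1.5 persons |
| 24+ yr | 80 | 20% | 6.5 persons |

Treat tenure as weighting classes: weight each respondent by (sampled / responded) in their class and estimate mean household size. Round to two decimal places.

4.04

Each respondent's weight = sampled/responded in their class; summing within a class gives n_sampled, so:
  0–7 yr: 180 × 2.2 = 396
  8–11 yr: 360 × 5.6 = 2016
  12–15 yr: 160 × 4.2 = 672
  16–23 yr: 180 × 1.5 = 270
  24+ yr: 80 × 6.5 = 520
Adjusted estimate = 3874 / 960 = 4.03542 → 4.04.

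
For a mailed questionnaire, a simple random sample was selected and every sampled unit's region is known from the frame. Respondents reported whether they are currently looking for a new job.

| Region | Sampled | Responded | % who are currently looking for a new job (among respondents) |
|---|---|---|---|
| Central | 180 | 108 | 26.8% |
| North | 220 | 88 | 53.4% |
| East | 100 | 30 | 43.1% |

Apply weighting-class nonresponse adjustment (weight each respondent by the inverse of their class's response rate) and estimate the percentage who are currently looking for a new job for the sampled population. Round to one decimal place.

Class response rates: Central 108/180 = 60%, North 88/220 = 40%, East 30/100 = 30%.
Weighting each respondent by the inverse class response rate inflates each class back to its sampled size, so the class weight is n_sampled:
  Central: 180 × 26.8 = 4824
  North: 220 × 53.4 = 11,748
  East: 100 × 43.1 = 4310
Adjusted estimate = 20,882 / 500 = 41.764 → 41.8%.

41.8%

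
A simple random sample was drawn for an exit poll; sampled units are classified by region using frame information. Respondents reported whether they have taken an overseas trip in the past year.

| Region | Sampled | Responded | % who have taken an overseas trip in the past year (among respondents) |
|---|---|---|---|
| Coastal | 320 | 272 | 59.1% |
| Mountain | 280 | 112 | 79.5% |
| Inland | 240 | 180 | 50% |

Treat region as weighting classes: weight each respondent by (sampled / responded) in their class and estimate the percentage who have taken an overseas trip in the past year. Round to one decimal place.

63.3%

Response rates by class: Coastal 272/320 = 85%, Mountain 112/280 = 40%, Inland 180/240 = 75%.
Each respondent's weight = sampled/responded in their class; summing within a class gives n_sampled, so:
  Coastal: 320 × 59.1 = 18,912
  Mountain: 280 × 79.5 = 22,260
  Inland: 240 × 50 = 12,000
Adjusted estimate = 53,172 / 840 = 63.3 → 63.3%.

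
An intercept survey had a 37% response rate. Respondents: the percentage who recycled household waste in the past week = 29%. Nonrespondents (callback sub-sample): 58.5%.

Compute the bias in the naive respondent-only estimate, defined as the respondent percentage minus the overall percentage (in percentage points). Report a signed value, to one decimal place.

-18.6 percentage points

Nonresponse fraction = 1 − 0.37 = 0.63.
Bias = (nonresponse fraction) × (respondent percentage − nonrespondent percentage)
     = 0.63 × (29 − 58.5) = 0.63 × -29.5 = -18.585.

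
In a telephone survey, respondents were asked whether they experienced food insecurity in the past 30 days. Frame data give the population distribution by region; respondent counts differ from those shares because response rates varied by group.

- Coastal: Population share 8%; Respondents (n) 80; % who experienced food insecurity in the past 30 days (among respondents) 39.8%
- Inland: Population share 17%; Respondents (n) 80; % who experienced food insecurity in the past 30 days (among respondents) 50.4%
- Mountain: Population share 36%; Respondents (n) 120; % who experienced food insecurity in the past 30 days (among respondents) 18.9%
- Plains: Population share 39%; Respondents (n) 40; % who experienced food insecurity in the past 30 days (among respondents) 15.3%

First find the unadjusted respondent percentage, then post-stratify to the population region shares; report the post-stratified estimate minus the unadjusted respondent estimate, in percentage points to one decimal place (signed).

-7.0 percentage points

Without adjustment, the pooled respondent share is:
  (80/320)×39.8 + (80/320)×50.4 + (120/320)×18.9 + (40/320)×15.3 = 31.55%
Post-stratifying to population shares instead:
  0.08×39.8 + 0.17×50.4 + 0.36×18.9 + 0.39×15.3 = 24.523%
Difference = 24.523 − 31.55 = -7.027 pp.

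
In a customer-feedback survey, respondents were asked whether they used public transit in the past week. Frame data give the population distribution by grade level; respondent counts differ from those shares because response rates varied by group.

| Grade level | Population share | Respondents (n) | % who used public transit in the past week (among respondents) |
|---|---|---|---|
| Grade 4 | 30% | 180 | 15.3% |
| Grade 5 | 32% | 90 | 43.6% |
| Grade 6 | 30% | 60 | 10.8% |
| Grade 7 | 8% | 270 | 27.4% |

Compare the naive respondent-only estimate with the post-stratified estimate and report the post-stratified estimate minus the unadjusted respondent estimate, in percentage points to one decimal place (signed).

-0.6 percentage points

Without adjustment, the pooled respondent share is:
  (180/600)×15.3 + (90/600)×43.6 + (60/600)×10.8 + (270/600)×27.4 = 24.54%
Reweighting by population grade level shares:
  0.3×15.3 + 0.32×43.6 + 0.3×10.8 + 0.08×27.4 = 23.974%
Difference = 23.974 − 24.54 = -0.566 pp.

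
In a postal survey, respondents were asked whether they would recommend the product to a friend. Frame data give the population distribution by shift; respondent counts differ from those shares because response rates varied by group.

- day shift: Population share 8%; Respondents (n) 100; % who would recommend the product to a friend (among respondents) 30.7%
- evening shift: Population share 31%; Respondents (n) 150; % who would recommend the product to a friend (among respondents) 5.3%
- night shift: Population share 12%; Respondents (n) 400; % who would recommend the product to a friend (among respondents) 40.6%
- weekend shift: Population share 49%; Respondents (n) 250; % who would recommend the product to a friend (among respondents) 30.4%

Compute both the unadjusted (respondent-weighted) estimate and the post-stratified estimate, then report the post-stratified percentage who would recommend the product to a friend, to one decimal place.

Unadjusted (pooled respondent) estimate weights by respondent counts:
  (100/900)×30.7 + (150/900)×5.3 + (400/900)×40.6 + (250/900)×30.4 = 30.7833%
Post-stratified estimate weights by population shares:
  0.08×30.7 + 0.31×5.3 + 0.12×40.6 + 0.49×30.4 = 23.867%

23.9%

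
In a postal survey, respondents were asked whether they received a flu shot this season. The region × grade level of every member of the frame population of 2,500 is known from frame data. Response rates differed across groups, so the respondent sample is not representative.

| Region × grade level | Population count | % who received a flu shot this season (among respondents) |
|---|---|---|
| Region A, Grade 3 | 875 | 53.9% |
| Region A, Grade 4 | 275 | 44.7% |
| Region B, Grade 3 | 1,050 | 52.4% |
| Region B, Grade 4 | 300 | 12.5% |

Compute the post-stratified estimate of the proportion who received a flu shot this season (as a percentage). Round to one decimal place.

Weight each group's respondent value by its population share:
  Region A, Grade 3: (875/2,500) × 53.9 = 18.865
  Region A, Grade 4: (275/2,500) × 44.7 = 4.917
  Region B, Grade 3: (1,050/2,500) × 52.4 = 22.008
  Region B, Grade 4: (300/2,500) × 12.5 = 1.5
Post-stratified estimate = 47.29 → 47.3%.

47.3%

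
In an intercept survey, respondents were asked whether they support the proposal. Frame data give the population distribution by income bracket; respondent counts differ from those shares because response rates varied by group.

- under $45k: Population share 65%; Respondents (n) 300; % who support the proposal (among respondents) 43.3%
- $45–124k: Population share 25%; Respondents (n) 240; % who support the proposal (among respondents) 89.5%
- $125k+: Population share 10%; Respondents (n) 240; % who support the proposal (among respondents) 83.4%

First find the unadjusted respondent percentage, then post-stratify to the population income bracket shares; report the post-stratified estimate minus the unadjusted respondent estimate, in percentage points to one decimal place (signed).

Without adjustment, the pooled respondent share is:
  (300/780)×43.3 + (240/780)×89.5 + (240/780)×83.4 = 69.8538%
Post-stratified estimate weights by population shares:
  0.65×43.3 + 0.25×89.5 + 0.1×83.4 = 58.86%
Difference = 58.86 − 69.8538 = -10.9938 pp.

-11.0 percentage points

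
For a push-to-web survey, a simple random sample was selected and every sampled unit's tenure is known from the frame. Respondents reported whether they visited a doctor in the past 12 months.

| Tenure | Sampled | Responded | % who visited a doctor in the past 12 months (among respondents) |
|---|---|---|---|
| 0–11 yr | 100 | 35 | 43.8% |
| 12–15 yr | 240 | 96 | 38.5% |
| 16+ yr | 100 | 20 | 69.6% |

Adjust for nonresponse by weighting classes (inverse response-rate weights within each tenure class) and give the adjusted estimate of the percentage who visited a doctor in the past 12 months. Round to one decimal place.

46.8%

Class response rates: 0–11 yr 35/100 = 35%, 12–15 yr 96/240 = 40%, 16+ yr 20/100 = 20%.
Weighting each respondent by the inverse class response rate inflates each class back to its sampled size, so the class weight is n_sampled:
  0–11 yr: 100 × 43.8 = 4380
  12–15 yr: 240 × 38.5 = 9240
  16+ yr: 100 × 69.6 = 6960
Adjusted estimate = 20,580 / 440 = 46.7727 → 46.8%.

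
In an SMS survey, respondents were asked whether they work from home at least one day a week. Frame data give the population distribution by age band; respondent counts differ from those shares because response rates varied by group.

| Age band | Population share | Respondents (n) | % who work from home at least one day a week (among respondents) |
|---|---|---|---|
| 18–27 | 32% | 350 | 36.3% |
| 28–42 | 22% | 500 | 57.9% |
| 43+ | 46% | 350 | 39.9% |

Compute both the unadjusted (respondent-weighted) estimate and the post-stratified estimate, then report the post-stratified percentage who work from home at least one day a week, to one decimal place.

Without adjustment, the pooled respondent share is:
  (350/1200)×36.3 + (500/1200)×57.9 + (350/1200)×39.9 = 46.35%
Reweighting by population age band shares:
  0.32×36.3 + 0.22×57.9 + 0.46×39.9 = 42.708%

42.7%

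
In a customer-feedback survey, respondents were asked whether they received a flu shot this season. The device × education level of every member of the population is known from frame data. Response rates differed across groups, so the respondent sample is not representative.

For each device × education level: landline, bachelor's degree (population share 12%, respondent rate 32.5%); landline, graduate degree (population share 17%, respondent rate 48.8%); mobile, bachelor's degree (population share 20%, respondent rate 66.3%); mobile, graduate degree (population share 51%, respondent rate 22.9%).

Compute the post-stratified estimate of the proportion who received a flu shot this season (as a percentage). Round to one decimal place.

37.1%

Post-stratification weights by population share, not respondent share:
  landline, bachelor's degree: 0.12 × 32.5 = 3.9
  landline, graduate degree: 0.17 × 48.8 = 8.296
  mobile, bachelor's degree: 0.2 × 66.3 = 13.26
  mobile, graduate degree: 0.51 × 22.9 = 11.679
Post-stratified estimate = 37.135 → 37.1%.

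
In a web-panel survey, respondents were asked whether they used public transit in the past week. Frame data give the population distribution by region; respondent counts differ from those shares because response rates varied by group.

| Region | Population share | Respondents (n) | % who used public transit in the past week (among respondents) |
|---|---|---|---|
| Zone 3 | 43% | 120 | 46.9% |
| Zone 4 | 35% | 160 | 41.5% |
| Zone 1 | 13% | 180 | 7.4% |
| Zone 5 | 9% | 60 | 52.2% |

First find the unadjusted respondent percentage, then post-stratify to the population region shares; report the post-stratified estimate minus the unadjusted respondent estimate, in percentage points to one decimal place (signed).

+8.2 percentage points

Without adjustment, the pooled respondent share is:
  (120/520)×46.9 + (160/520)×41.5 + (180/520)×7.4 + (60/520)×52.2 = 32.1769%
Post-stratifying to population shares instead:
  0.43×46.9 + 0.35×41.5 + 0.13×7.4 + 0.09×52.2 = 40.352%
Difference = 40.352 − 32.1769 = 8.1751 pp.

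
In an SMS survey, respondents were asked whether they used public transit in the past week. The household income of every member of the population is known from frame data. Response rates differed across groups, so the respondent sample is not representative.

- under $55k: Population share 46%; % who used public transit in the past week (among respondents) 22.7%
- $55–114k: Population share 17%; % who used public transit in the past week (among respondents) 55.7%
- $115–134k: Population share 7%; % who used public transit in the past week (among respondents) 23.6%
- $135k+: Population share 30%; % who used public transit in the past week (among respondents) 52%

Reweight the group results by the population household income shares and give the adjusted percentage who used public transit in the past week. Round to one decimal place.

Reweight to the known household income distribution:
  under $55k: 0.46 × 22.7 = 10.442
  $55–114k: 0.17 × 55.7 = 9.469
  $115–134k: 0.07 × 23.6 = 1.652
  $135k+: 0.3 × 52 = 15.6
Post-stratified estimate = 37.163 → 37.2%.

37.2%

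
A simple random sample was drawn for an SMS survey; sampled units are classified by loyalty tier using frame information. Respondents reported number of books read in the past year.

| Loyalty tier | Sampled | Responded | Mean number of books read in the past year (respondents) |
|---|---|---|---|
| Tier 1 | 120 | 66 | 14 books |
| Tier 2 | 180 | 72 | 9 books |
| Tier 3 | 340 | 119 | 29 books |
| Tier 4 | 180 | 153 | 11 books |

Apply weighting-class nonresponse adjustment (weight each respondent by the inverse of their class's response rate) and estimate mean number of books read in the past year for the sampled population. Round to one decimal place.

18.5

Class response rates: Tier 1 66/120 = 55%, Tier 2 72/180 = 40%, Tier 3 119/340 = 35%, Tier 4 153/180 = 85%.
Inverse-response-rate weighting restores each class to its sampled count, so class totals weight by n_sampled:
  Tier 1: 120 × 14 = 1680
  Tier 2: 180 × 9 = 1620
  Tier 3: 340 × 29 = 9860
  Tier 4: 180 × 11 = 1980
Adjusted estimate = 15,140 / 820 = 18.4634 → 18.5.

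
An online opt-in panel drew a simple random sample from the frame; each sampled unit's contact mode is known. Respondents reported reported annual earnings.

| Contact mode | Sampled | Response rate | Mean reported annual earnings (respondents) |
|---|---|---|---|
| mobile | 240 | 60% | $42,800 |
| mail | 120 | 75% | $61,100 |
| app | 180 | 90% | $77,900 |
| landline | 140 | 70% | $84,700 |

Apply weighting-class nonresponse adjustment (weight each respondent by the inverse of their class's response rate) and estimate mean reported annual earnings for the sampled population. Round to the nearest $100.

Inverse-response-rate weighting restores each class to its sampled count, so class totals weight by n_sampled:
  mobile: 240 × 42,800 = 10,272,000
  mail: 120 × 61,100 = 7,332,000
  app: 180 × 77,900 = 14,022,000
  landline: 140 × 84,700 = 11,858,000
Adjusted estimate = 43,484,000 / 680 = 63947.1 → $63,900.

$63,900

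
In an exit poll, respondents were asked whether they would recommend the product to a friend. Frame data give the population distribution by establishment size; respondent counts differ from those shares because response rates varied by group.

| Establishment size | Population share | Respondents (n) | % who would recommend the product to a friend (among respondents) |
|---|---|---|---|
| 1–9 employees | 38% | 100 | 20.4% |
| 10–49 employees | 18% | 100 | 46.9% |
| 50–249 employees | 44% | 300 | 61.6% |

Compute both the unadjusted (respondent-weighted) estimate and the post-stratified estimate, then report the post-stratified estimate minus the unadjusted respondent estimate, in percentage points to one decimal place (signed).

Naive respondent-only estimate (weights = respondent counts):
  (100/500)×20.4 + (100/500)×46.9 + (300/500)×61.6 = 50.42%
Post-stratified estimate weights by population shares:
  0.38×20.4 + 0.18×46.9 + 0.44×61.6 = 43.298%
Difference = 43.298 − 50.42 = -7.122 pp.

-7.1 percentage points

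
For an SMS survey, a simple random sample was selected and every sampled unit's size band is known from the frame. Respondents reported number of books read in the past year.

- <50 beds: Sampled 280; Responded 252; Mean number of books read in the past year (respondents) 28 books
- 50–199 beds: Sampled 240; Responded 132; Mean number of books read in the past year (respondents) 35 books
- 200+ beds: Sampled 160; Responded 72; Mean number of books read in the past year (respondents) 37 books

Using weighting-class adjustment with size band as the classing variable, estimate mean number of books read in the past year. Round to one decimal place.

Class response rates: <50 beds 252/280 = 90%, 50–199 beds 132/240 = 55%, 200+ beds 72/160 = 45%.
Weighting each respondent by the inverse class response rate inflates each class back to its sampled size, so the class weight is n_sampled:
  <50 beds: 280 × 28 = 7840
  50–199 beds: 240 × 35 = 8400
  200+ beds: 160 × 37 = 5920
Adjusted estimate = 22,160 / 680 = 32.5882 → 32.6.

32.6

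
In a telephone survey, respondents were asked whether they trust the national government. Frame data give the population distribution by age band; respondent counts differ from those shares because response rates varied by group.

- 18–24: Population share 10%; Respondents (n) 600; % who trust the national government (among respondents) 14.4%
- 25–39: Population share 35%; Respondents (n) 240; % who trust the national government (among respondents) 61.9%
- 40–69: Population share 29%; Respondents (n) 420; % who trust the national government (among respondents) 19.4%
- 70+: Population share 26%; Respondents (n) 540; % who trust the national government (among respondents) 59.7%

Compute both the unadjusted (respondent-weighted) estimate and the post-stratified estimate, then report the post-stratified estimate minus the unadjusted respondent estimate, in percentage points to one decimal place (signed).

+8.8 percentage points

Naive respondent-only estimate (weights = respondent counts):
  (600/1800)×14.4 + (240/1800)×61.9 + (420/1800)×19.4 + (540/1800)×59.7 = 35.49%
Post-stratifying to population shares instead:
  0.1×14.4 + 0.35×61.9 + 0.29×19.4 + 0.26×59.7 = 44.253%
Difference = 44.253 − 35.49 = 8.763 pp.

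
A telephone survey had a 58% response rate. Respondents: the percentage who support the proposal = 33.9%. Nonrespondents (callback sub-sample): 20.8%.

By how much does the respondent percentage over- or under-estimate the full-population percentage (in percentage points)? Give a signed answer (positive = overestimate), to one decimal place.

Nonresponse fraction = 1 − 0.58 = 0.42.
Bias = (nonresponse fraction) × (respondent percentage − nonrespondent percentage)
     = 0.42 × (33.9 − 20.8) = 0.42 × 13.1 = 5.502.

+5.5 percentage points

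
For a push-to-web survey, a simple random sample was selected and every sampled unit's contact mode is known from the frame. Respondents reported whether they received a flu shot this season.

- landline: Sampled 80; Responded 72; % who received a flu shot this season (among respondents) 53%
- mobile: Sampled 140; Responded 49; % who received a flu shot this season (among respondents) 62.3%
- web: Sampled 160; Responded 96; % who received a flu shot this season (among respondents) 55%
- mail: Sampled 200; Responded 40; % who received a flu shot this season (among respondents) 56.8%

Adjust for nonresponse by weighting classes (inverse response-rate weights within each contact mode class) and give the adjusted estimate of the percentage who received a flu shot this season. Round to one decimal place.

Class response rates: landline 72/80 = 90%, mobile 49/140 = 35%, web 96/160 = 60%, mail 40/200 = 20%.
Weighting each respondent by the inverse class response rate inflates each class back to its sampled size, so the class weight is n_sampled:
  landline: 80 × 53 = 4240
  mobile: 140 × 62.3 = 8722
  web: 160 × 55 = 8800
  mail: 200 × 56.8 = 11,360
Adjusted estimate = 33,122 / 580 = 57.1069 → 57.1%.

57.1%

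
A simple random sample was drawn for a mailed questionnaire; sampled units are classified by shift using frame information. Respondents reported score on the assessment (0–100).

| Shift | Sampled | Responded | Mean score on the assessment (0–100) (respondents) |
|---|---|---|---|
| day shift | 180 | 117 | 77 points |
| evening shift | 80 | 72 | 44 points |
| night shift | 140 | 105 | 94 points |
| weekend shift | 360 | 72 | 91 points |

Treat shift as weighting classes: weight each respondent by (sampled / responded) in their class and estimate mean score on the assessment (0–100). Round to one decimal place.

Response rates by class: day shift 117/180 = 65%, evening shift 72/80 = 90%, night shift 105/140 = 75%, weekend shift 72/360 = 20%.
Each respondent's weight = sampled/responded in their class; summing within a class gives n_sampled, so:
  day shift: 180 × 77 = 13,860
  evening shift: 80 × 44 = 3520
  night shift: 140 × 94 = 13,160
  weekend shift: 360 × 91 = 32,760
Adjusted estimate = 63,300 / 760 = 83.2895 → 83.3.

83.3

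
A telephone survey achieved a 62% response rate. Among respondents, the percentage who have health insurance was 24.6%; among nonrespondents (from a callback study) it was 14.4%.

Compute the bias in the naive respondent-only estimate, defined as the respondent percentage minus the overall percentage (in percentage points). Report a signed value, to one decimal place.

Nonresponse fraction = 1 − 0.62 = 0.38.
Bias = (nonresponse fraction) × (respondent percentage − nonrespondent percentage)
     = 0.38 × (24.6 − 14.4) = 0.38 × 10.2 = 3.876.

+3.9 percentage points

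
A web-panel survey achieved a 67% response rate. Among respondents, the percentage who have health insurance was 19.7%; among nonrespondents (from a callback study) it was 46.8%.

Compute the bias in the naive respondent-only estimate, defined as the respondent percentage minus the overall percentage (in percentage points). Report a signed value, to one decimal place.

-8.9 percentage points

Nonresponse fraction = 1 − 0.67 = 0.33.
Bias = (nonresponse fraction) × (respondent percentage − nonrespondent percentage)
     = 0.33 × (19.7 − 46.8) = 0.33 × -27.1 = -8.943.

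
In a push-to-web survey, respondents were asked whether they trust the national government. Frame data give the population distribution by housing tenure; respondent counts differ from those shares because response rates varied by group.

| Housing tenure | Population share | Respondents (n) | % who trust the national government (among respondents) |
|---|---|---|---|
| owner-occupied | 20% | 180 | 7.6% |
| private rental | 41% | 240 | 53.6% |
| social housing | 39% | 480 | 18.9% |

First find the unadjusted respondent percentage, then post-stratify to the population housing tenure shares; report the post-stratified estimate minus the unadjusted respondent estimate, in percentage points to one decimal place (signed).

Without adjustment, the pooled respondent share is:
  (180/900)×7.6 + (240/900)×53.6 + (480/900)×18.9 = 25.8933%
Reweighting by population housing tenure shares:
  0.2×7.6 + 0.41×53.6 + 0.39×18.9 = 30.867%
Difference = 30.867 − 25.8933 = 4.9737 pp.

+5.0 percentage points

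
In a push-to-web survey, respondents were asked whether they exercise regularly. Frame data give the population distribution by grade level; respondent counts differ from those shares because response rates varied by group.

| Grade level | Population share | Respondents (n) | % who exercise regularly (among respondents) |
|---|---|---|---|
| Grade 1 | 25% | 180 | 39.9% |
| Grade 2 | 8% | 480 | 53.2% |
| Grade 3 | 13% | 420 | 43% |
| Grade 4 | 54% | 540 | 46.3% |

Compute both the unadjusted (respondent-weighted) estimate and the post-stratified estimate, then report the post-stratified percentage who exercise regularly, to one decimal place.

44.8%

Naive respondent-only estimate (weights = respondent counts):
  (180/1620)×39.9 + (480/1620)×53.2 + (420/1620)×43 + (540/1620)×46.3 = 46.7778%
Reweighting by population grade level shares:
  0.25×39.9 + 0.08×53.2 + 0.13×43 + 0.54×46.3 = 44.823%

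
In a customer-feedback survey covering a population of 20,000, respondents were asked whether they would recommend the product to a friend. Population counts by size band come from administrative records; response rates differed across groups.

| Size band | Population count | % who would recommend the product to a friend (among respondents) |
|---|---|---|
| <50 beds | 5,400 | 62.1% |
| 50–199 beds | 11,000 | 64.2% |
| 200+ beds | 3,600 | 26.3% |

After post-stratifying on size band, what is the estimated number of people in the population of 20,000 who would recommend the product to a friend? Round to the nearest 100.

Each cell contributes its population count × the respondent rate:
  <50 beds: 5,400 × 62.1% = 3353.4
  50–199 beds: 11,000 × 64.2% = 7062
  200+ beds: 3,600 × 26.3% = 946.8
Estimated total = 11362.2 → 11,400.

11,400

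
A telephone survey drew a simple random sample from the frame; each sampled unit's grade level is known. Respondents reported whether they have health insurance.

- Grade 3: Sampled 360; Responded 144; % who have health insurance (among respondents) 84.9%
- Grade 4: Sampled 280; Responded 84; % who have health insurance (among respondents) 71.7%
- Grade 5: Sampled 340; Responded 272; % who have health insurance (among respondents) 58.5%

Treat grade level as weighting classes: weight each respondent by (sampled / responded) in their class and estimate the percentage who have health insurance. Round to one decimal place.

72.0%

Response rates by class: Grade 3 144/360 = 40%, Grade 4 84/280 = 30%, Grade 5 272/340 = 80%.
Inverse-response-rate weighting restores each class to its sampled count, so class totals weight by n_sampled:
  Grade 3: 360 × 84.9 = 30564
  Grade 4: 280 × 71.7 = 20,076
  Grade 5: 340 × 58.5 = 19,890
Adjusted estimate = 70,530 / 980 = 71.9694 → 72.0%.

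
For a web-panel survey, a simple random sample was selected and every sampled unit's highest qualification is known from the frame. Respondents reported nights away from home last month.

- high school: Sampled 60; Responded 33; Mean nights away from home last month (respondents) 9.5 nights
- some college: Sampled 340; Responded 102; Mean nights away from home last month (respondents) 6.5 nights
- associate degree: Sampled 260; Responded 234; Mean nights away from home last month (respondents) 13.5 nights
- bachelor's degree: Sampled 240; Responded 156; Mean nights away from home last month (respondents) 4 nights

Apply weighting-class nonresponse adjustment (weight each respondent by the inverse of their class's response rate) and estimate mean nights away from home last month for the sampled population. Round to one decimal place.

8.1

Class response rates: high school 33/60 = 55%, some college 102/340 = 30%, associate degree 234/260 = 90%, bachelor's degree 156/240 = 65%.
Inverse-response-rate weighting restores each class to its sampled count, so class totals weight by n_sampled:
  high school: 60 × 9.5 = 570
  some college: 340 × 6.5 = 2210
  associate degree: 260 × 13.5 = 3510
  bachelor's degree: 240 × 4 = 960
Adjusted estimate = 7250 / 900 = 8.05556 → 8.1.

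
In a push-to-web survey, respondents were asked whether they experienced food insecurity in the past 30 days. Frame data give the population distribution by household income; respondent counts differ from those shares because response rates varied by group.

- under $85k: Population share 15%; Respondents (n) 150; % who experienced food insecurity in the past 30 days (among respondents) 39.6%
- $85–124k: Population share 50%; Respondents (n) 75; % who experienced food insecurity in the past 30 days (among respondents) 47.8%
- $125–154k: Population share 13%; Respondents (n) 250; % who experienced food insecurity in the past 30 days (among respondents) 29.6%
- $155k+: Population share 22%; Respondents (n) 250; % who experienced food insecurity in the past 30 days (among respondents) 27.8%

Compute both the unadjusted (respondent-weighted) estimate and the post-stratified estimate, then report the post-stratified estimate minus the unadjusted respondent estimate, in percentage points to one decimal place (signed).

Naive respondent-only estimate (weights = respondent counts):
  (150/725)×39.6 + (75/725)×47.8 + (250/725)×29.6 + (250/725)×27.8 = 32.931%
Reweighting by population household income shares:
  0.15×39.6 + 0.5×47.8 + 0.13×29.6 + 0.22×27.8 = 39.804%
Difference = 39.804 − 32.931 = 6.873 pp.

+6.9 percentage points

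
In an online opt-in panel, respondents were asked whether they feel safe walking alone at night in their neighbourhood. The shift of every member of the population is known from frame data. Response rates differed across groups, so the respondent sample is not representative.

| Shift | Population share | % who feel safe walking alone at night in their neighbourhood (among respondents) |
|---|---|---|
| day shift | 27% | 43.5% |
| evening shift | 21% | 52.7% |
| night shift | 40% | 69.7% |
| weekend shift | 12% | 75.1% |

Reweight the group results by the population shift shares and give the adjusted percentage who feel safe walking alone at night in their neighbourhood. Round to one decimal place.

Weight each group's respondent value by its population share:
  day shift: 0.27 × 43.5 = 11.745
  evening shift: 0.21 × 52.7 = 11.067
  night shift: 0.4 × 69.7 = 27.88
  weekend shift: 0.12 × 75.1 = 9.012
Post-stratified estimate = 59.704 → 59.7%.

59.7%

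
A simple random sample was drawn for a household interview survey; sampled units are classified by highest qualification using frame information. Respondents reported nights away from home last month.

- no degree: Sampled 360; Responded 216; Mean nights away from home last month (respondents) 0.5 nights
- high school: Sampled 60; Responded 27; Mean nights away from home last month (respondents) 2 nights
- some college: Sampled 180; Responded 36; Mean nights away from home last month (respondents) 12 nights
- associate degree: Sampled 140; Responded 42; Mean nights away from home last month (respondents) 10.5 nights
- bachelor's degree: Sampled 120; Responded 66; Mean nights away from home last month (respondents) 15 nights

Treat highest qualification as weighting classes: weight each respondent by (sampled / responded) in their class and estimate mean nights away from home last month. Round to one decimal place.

6.7

Response rates by class: no degree 216/360 = 60%, high school 27/60 = 45%, some college 36/180 = 20%, associate degree 42/140 = 30%, bachelor's degree 66/120 = 55%.
Inverse-response-rate weighting restores each class to its sampled count, so class totals weight by n_sampled:
  no degree: 360 × 0.5 = 180
  high school: 60 × 2 = 120
  some college: 180 × 12 = 2160
  associate degree: 140 × 10.5 = 1470
  bachelor's degree: 120 × 15 = 1800
Adjusted estimate = 5730 / 860 = 6.66279 → 6.7.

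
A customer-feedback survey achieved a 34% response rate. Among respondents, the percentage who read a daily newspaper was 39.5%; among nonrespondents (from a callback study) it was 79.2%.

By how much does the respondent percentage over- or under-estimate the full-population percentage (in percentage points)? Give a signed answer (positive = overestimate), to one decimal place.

Nonresponse fraction = 1 − 0.34 = 0.66.
Bias = (nonresponse fraction) × (respondent percentage − nonrespondent percentage)
     = 0.66 × (39.5 − 79.2) = 0.66 × -39.7 = -26.202.

-26.2 percentage points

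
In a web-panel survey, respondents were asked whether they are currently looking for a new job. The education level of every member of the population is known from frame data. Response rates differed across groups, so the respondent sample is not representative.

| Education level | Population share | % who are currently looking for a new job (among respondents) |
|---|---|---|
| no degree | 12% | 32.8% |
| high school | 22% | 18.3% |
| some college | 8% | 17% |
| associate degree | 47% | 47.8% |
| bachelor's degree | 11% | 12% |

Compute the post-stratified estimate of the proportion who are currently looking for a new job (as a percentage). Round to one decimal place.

Post-stratification weights by population share, not respondent share:
  no degree: 0.12 × 32.8 = 3.936
  high school: 0.22 × 18.3 = 4.026
  some college: 0.08 × 17 = 1.36
  associate degree: 0.47 × 47.8 = 22.466
  bachelor's degree: 0.11 × 12 = 1.32
Post-stratified estimate = 33.108 → 33.1%.

33.1%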